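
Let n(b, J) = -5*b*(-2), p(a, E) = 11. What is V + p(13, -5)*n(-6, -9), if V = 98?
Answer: -562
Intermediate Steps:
n(b, J) = 10*b (n(b, J) = -(-10)*b = 10*b)
V + p(13, -5)*n(-6, -9) = 98 + 11*(10*(-6)) = 98 + 11*(-60) = 98 - 660 = -562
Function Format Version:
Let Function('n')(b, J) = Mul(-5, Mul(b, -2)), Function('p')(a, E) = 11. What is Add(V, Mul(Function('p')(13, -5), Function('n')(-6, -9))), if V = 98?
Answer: -562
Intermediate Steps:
Function('n')(b, J) = Mul(10, b) (Function('n')(b, J) = Mul(-5, Mul(-2, b)) = Mul(10, b))
Add(V, Mul(Function('p')(13, -5), Function('n')(-6, -9))) = Add(98, Mul(11, Mul(10, -6))) = Add(98, Mul(11, -60)) = Add(98, -660) = -562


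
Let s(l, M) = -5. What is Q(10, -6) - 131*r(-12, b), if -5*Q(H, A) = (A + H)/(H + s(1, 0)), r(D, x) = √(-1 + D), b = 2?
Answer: -4/25 - 131*I*√13 ≈ -0.16 - 472.33*I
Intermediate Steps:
Q(H, A) = -(A + H)/(5*(-5 + H)) (Q(H, A) = -(A + H)/(5*(H - 5)) = -(A + H)/(5*(-5 + H)))
Q(10, -6) - 131*r(-12, b) = (-1*(-6) - 1*10)/(5*(-5 + 10)) - 131*√(-1 - 12) = (⅕)*(6 - 10)/5 - 131*I*√13 = (⅕)*(⅕)*(-4) - 131*I*√13 = -4/25 - 131*I*√13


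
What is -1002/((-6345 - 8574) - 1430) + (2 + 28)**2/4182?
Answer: 3150744/11395253 ≈ 0.27650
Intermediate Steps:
-1002/((-6345 - 8574) - 1430) + (2 + 28)**2/4182 = -1002/(-14919 - 1430) + 30**2*(1/4182) = -1002/(-16349) + 900*(1/4182) = -1002*(-1/16349) + 150/697 = 1002/16349 + 150/697 = 3150744/11395253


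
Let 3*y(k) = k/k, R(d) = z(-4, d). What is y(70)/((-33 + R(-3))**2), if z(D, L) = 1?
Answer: 1/3072 ≈ 0.00032552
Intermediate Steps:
R(d) = 1
y(k) = 1/3 (y(k) = (k/k)/3 = (1/3)*1 = 1/3)
y(70)/((-33 + R(-3))**2) = 1/(3*((-33 + 1)**2)) = 1/(3*((-32)**2)) = (1/3)/1024 = (1/3)*(1/1024) = 1/3072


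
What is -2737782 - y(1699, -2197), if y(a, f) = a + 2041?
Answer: -2741522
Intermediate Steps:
y(a, f) = 2041 + a
-2737782 - y(1699, -2197) = -2737782 - (2041 + 1699) = -2737782 - 1*3740 = -2737782 - 3740 = -2741522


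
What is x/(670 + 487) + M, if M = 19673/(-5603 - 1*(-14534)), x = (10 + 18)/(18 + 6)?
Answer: 1167799/529906 ≈ 2.2038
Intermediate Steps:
x = 7/6 (x = 28/24 = 28*(1/24) = 7/6 ≈ 1.1667)
M = 19673/8931 (M = 19673/(-5603 + 14534) = 19673/8931 ≈ 2.2028)
x/(670 + 487) + M = 7/(6*(670 + 487)) + 19673/8931 = (7/6)/1157 + 19673/8931 = (7/6)*(1/1157) + 19673/8931 = 7/6942 + 19673/8931 = 1167799/529906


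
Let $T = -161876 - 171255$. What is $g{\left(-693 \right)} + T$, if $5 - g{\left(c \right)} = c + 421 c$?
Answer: $-40680$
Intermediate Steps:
$g{\left(c \right)} = 5 - 422 c$ ($g{\left(c \right)} = 5 - \left(c + 421 c\right) = 5 - 422 c$)
$T = -333131$ ($T = -161876 - 171255 = -333131$)
$g{\left(-693 \right)} + T = \left(5 - -292446\right) - 333131 = \left(5 + 292446\right) - 333131 = 292451 - 333131 = -40680$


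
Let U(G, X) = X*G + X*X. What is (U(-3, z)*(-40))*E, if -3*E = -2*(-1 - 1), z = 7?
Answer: 4480/3 ≈ 1493.3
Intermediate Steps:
U(G, X) = X² + G*X (U(G, X) = G*X + X² = X² + G*X)
E = -4/3 (E = -(-2)*(-1 - 1)/3 = -(-2)*(-2)/3 = -⅓*4 = -4/3 ≈ -1.3333)
(U(-3, z)*(-40))*E = ((7*(-3 + 7))*(-40))*(-4/3) = ((7*4)*(-40))*(-4/3) = (28*(-40))*(-4/3) = -1120*(-4/3) = 4480/3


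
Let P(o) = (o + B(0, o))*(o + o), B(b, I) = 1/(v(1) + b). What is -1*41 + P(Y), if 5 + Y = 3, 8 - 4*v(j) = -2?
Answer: -173/5 ≈ -34.600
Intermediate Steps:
v(j) = 5/2 (v(j) = 2 - 1/4*(-2) = 2 + 1/2 = 5/2)
B(b, I) = 1/(5/2 + b)
Y = -2 (Y = -5 + 3 = -2)
P(o) = 2*o*(2/5 + o) (P(o) = (o + 2/(5 + 2*0))*(o + o) = (o + 2/(5 + 0))*(2*o) = (o + 2/5)*(2*o) = (2/5 + o)*(2*o) = 2*o*(2/5 + o))
-1*41 + P(Y) = -1*41 + (2/5)*(-2)*(2 + 5*(-2)) = -41 + (2/5)*(-2)*(2 - 10) = -41 + (2/5)*(-2)*(-8) = -41 + 32/5 = -173/5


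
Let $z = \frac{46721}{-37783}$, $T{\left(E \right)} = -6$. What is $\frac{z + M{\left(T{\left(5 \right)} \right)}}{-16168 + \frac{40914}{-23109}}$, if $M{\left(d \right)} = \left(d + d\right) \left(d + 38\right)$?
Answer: $\frac{112120192279}{4706089599986} \approx 0.023824$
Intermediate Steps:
$M{\left(d \right)} = 2 d \left(38 + d\right)$
$z = - \frac{46721}{37783}$ ($z = 46721 \left(- \frac{1}{37783}\right) = - \frac{46721}{37783} \approx -1.2366$)
$\frac{z + M{\left(T{\left(5 \right)} \right)}}{-16168 + \frac{40914}{-23109}} = \frac{- \frac{46721}{37783} + 2 \left(-6\right) \left(38 - 6\right)}{-16168 + \frac{40914}{-23109}} = \frac{- \frac{46721}{37783} + 2 \left(-6\right) 32}{-16168 + 40914 \left(- \frac{1}{23109}\right)} = \frac{- \frac{46721}{37783} - 384}{-16168 - \frac{13638}{7703}} = - \frac{14555393}{37783 \left(- \frac{124555742}{7703}\right)} = \left(- \frac{14555393}{37783}\right) \left(- \frac{7703}{124555742}\right) = \frac{112120192279}{4706089599986}$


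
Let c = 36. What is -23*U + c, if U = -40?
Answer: 956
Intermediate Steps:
-23*U + c = -23*(-40) + 36 = 920 + 36 = 956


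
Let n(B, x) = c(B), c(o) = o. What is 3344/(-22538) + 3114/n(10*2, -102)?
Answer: 17529113/112690 ≈ 155.55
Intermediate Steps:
n(B, x) = B
3344/(-22538) + 3114/n(10*2, -102) = 3344/(-22538) + 3114/((10*2)) = 3344*(-1/22538) + 3114/20 = -1672/11269 + 3114*(1/20) = -1672/11269 + 1557/10 = 17529113/112690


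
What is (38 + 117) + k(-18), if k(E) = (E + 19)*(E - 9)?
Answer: 128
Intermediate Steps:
k(E) = (-9 + E)*(19 + E) (k(E) = (19 + E)*(-9 + E) = (-9 + E)*(19 + E))
(38 + 117) + k(-18) = (38 + 117) + (-171 + (-18)² + 10*(-18)) = 155 + (-171 + 324 - 180) = 155 - 27 = 128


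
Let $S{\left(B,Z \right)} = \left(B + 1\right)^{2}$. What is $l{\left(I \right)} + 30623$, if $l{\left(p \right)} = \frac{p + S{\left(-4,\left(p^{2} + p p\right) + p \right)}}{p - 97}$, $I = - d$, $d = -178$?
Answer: $\frac{2480650}{81} \approx 30625.0$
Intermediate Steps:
$I = 178$ ($I = \left(-1\right) \left(-178\right) = 178$)
$S{\left(B,Z \right)} = \left(1 + B\right)^{2}$
$l{\left(p \right)} = \frac{9 + p}{-97 + p}$ ($l{\left(p \right)} = \frac{p + \left(1 - 4\right)^{2}}{p - 97} = \frac{p + \left(-3\right)^{2}}{-97 + p} = \frac{p + 9}{-97 + p} = \frac{9 + p}{-97 + p}$)
$l{\left(I \right)} + 30623 = \frac{9 + 178}{-97 + 178} + 30623 = \frac{1}{81} \cdot 187 + 30623 = \frac{187}{81} + 30623 = \frac{2480650}{81}$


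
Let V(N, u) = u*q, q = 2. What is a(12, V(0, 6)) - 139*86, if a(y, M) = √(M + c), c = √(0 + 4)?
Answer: -11954 + √14 ≈ -11950.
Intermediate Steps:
c = 2 (c = √4 = 2)
V(N, u) = 2*u (V(N, u) = u*2 = 2*u)
a(y, M) = √(2 + M) (a(y, M) = √(M + 2) = √(2 + M))
a(12, V(0, 6)) - 139*86 = √(2 + 2*6) - 139*86 = √(2 + 12) - 11954 = √14 - 11954 = -11954 + √14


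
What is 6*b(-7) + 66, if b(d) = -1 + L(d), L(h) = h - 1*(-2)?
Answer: 30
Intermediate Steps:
L(h) = 2 + h (L(h) = h + 2 = 2 + h)
b(d) = 1 + d (b(d) = -1 + (2 + d) = 1 + d)
6*b(-7) + 66 = 6*(1 - 7) + 66 = 6*(-6) + 66 = -36 + 66 = 30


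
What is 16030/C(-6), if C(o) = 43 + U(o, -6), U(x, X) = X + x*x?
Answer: 16030/73 ≈ 219.59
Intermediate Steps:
U(x, X) = X + x**2
C(o) = 37 + o**2 (C(o) = 43 + (-6 + o**2) = 37 + o**2)
16030/C(-6) = 16030/(37 + (-6)**2) = 16030/(37 + 36) = 16030/73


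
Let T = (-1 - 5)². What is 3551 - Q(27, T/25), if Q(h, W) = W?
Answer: 88739/25 ≈ 3549.6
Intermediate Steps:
T = 36 (T = (-6)² = 36)
3551 - Q(27, T/25) = 3551 - 36/25 = 88739/25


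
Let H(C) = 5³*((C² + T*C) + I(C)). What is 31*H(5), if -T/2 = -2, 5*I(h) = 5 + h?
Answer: 182125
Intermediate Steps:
I(h) = 1 + h/5 (I(h) = (5 + h)/5 = 1 + h/5)
T = 4 (T = -2*(-2) = 4)
H(C) = 125 + 125*C² + 525*C (H(C) = 5³*((C² + 4*C) + (1 + C/5)) = 125*(1 + C² + 21*C/5) = 125 + 125*C² + 525*C)
31*H(5) = 31*(125 + 125*5² + 525*5) = 31*(125 + 125*25 + 2625) = 31*(125 + 3125 + 2625) = 31*5875 = 182125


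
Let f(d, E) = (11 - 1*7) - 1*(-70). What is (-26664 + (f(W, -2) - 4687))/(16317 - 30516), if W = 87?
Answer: 31277/14199 ≈ 2.2028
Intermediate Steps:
f(d, E) = 74 (f(d, E) = (11 - 7) + 70 = 4 + 70 = 74)
(-26664 + (f(W, -2) - 4687))/(16317 - 30516) = (-26664 + (74 - 4687))/(16317 - 30516) = (-26664 - 4613)/(-14199) = -31277*(-1/14199) = 31277/14199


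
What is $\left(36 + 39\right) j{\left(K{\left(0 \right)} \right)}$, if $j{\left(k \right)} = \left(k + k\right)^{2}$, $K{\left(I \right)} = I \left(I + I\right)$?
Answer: $0$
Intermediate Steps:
$K{\left(I \right)} = 2 I^{2}$ ($K{\left(I \right)} = I 2 I = 2 I^{2}$)
$j{\left(k \right)} = 4 k^{2}$ ($j{\left(k \right)} = \left(2 k\right)^{2} = 4 k^{2}$)
$\left(36 + 39\right) j{\left(K{\left(0 \right)} \right)} = \left(36 + 39\right) 4 \left(2 \cdot 0^{2}\right)^{2} = 75 \cdot 4 \left(2 \cdot 0\right)^{2} = 75 \cdot 4 \cdot 0^{2} = 75 \cdot 4 \cdot 0 = 75 \cdot 0 = 0$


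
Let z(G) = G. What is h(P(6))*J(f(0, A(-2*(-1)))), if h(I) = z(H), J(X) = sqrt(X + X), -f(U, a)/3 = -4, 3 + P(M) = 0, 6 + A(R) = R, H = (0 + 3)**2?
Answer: 18*sqrt(6) ≈ 44.091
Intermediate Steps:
H = 9 (H = 3**2 = 9)
A(R) = -6 + R
P(M) = -3 (P(M) = -3 + 0 = -3)
f(U, a) = 12 (f(U, a) = -3*(-4) = 12)
J(X) = sqrt(2)*sqrt(X) (J(X) = sqrt(2*X) = sqrt(2)*sqrt(X))
h(I) = 9
h(P(6))*J(f(0, A(-2*(-1)))) = 9*(sqrt(2)*sqrt(12)) = 9*(sqrt(2)*(2*sqrt(3))) = 9*(2*sqrt(6)) = 18*sqrt(6)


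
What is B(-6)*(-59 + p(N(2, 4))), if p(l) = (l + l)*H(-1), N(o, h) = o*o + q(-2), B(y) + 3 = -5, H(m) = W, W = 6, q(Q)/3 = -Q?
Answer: -488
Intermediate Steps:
q(Q) = -3*Q (q(Q) = 3*(-Q) = -3*Q)
H(m) = 6
B(y) = -8 (B(y) = -3 - 5 = -8)
N(o, h) = 6 + o**2 (N(o, h) = o*o - 3*(-2) = o**2 + 6 = 6 + o**2)
p(l) = 12*l (p(l) = (l + l)*6 = (2*l)*6 = 12*l)
B(-6)*(-59 + p(N(2, 4))) = -8*(-59 + 12*(6 + 2**2)) = -8*(-59 + 12*(6 + 4)) = -8*(-59 + 12*10) = -8*(-59 + 120) = -8*61 = -488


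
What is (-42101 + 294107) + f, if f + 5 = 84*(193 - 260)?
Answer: 246373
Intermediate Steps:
f = -5633 (f = -5 + 84*(193 - 260) = -5 + 84*(-67) = -5 - 5628 = -5633)
(-42101 + 294107) + f = (-42101 + 294107) - 5633 = 252006 - 5633 = 246373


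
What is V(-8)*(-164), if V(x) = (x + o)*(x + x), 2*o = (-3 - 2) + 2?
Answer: -24928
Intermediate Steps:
o = -3/2 (o = ((-3 - 2) + 2)/2 = (-5 + 2)/2 = (½)*(-3) = -3/2 ≈ -1.5000)
V(x) = 2*x*(-3/2 + x) (V(x) = (x - 3/2)*(x + x) = (-3/2 + x)*(2*x) = 2*x*(-3/2 + x))
V(-8)*(-164) = -8*(-3 + 2*(-8))*(-164) = -8*(-3 - 16)*(-164) = -8*(-19)*(-164) = 152*(-164) = -24928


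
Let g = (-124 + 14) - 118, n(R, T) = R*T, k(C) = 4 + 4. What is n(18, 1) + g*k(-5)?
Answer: -1806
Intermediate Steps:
k(C) = 8
g = -228 (g = -110 - 118 = -228)
n(18, 1) + g*k(-5) = 18*1 - 228*8 = 18 - 1824 = -1806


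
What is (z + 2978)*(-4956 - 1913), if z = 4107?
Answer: -48666865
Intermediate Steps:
(z + 2978)*(-4956 - 1913) = (4107 + 2978)*(-4956 - 1913) = 7085*(-6869) = -48666865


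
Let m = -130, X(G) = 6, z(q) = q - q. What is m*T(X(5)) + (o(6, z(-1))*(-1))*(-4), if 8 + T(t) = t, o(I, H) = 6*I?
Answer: 404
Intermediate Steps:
z(q) = 0
T(t) = -8 + t
m*T(X(5)) + (o(6, z(-1))*(-1))*(-4) = -130*(-8 + 6) + ((6*6)*(-1))*(-4) = -130*(-2) + (36*(-1))*(-4) = 260 - 36*(-4) = 260 + 144 = 404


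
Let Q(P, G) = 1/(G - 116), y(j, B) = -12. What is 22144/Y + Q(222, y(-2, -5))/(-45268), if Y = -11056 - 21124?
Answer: -32077258899/46615175680 ≈ -0.68813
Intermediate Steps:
Q(P, G) = 1/(-116 + G)
Y = -32180
22144/Y + Q(222, y(-2, -5))/(-45268) = 22144/(-32180) + 1/(-116 - 12*(-45268)) = 22144*(-1/32180) - 1/45268/(-128) = -5536/8045 - 1/128*(-1/45268) = -5536/8045 + 1/5794304 = -32077258899/46615175680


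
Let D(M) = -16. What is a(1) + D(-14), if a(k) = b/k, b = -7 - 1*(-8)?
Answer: -15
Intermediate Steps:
b = 1 (b = -7 + 8 = 1)
a(k) = 1/k
a(1) + D(-14) = 1/1 - 16 = 1 - 16 = -15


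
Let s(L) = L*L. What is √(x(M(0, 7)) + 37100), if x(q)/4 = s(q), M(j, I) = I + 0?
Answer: 12*√259 ≈ 193.12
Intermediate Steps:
M(j, I) = I
s(L) = L²
x(q) = 4*q²
√(x(M(0, 7)) + 37100) = √(4*7² + 37100) = √(4*49 + 37100) = √(196 + 37100) = √37296 = 12*√259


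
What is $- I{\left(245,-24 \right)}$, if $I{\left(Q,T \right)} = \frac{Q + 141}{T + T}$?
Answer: $\frac{193}{24} \approx 8.0417$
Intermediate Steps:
$I{\left(Q,T \right)} = \frac{141 + Q}{2 T}$
$- I{\left(245,-24 \right)} = - \frac{141 + 245}{2 \left(-24\right)} = - \frac{\left(-1\right) 386}{2 \cdot 24} = \left(-1\right) \left(- \frac{193}{24}\right) = \frac{193}{24}$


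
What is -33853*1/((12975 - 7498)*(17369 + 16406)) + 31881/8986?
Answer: 5897224101617/1662281275550 ≈ 3.5477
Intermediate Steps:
-33853*1/((12975 - 7498)*(17369 + 16406)) + 31881/8986 = -33853/(5477*33775) + 31881*(1/8986) = -33853/184985675 + 31881/8986 = 5897224101617/1662281275550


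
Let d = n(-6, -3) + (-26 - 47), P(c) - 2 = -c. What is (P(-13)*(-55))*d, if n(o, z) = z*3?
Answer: 67650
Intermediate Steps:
P(c) = 2 - c
n(o, z) = 3*z
d = -82 (d = 3*(-3) + (-26 - 47) = -9 - 73 = -82)
(P(-13)*(-55))*d = ((2 - 1*(-13))*(-55))*(-82) = ((2 + 13)*(-55))*(-82) = (15*(-55))*(-82) = -825*(-82) = 67650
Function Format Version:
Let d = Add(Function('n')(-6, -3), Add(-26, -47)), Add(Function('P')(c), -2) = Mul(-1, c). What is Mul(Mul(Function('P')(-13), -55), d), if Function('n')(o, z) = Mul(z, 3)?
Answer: 67650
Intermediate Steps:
Function('P')(c) = Add(2, Mul(-1, c))
Function('n')(o, z) = Mul(3, z)
d = -82 (d = Add(Mul(3, -3), Add(-26, -47)) = Add(-9, -73) = -82)
Mul(Mul(Function('P')(-13), -55), d) = Mul(Mul(Add(2, Mul(-1, -13)), -55), -82) = Mul(Mul(Add(2, 13), -55), -82) = Mul(Mul(15, -55), -82) = Mul(-825, -82) = 67650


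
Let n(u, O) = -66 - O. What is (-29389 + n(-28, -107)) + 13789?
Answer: -15559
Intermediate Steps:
(-29389 + n(-28, -107)) + 13789 = (-29389 + (-66 - 1*(-107))) + 13789 = (-29389 + (-66 + 107)) + 13789 = (-29389 + 41) + 13789 = -29348 + 13789 = -15559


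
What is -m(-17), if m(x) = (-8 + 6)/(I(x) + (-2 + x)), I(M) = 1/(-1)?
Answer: -⅒ ≈ -0.10000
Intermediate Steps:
I(M) = -1
m(x) = -2/(-3 + x) (m(x) = (-8 + 6)/(-1 + (-2 + x)) = -2/(-3 + x))
-m(-17) = -(-2)/(-3 - 17) = -(-2)/(-20) = -(-2)*(-1)/20 = -1*⅒ = -⅒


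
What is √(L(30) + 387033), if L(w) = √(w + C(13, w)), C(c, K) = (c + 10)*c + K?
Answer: √(387033 + √359) ≈ 622.13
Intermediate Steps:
C(c, K) = K + c*(10 + c) (C(c, K) = (10 + c)*c + K = c*(10 + c) + K = K + c*(10 + c))
L(w) = √(299 + 2*w) (L(w) = √(w + (w + 13² + 10*13)) = √(w + (w + 169 + 130)) = √(w + (299 + w)) = √(299 + 2*w))
√(L(30) + 387033) = √(√(299 + 2*30) + 387033) = √(√(299 + 60) + 387033) = √(√359 + 387033) = √(387033 + √359)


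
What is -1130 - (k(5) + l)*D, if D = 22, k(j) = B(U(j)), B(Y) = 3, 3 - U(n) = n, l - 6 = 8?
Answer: -1504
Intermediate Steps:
l = 14 (l = 6 + 8 = 14)
U(n) = 3 - n
k(j) = 3
-1130 - (k(5) + l)*D = -1130 - (3 + 14)*22 = -1130 - 17*22 = -1130 - 1*374 = -1130 - 374 = -1504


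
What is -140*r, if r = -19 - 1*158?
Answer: 24780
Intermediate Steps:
r = -177 (r = -19 - 158 = -177)
-140*r = -140*(-177) = 24780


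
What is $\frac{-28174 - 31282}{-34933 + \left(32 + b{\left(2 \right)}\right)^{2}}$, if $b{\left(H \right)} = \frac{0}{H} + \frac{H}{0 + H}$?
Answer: $\frac{14864}{8461} \approx 1.7568$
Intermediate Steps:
$b{\left(H \right)} = 1$ ($b{\left(H \right)} = 0 + \frac{H}{H} = 0 + 1 = 1$)
$\frac{-28174 - 31282}{-34933 + \left(32 + b{\left(2 \right)}\right)^{2}} = \frac{-28174 - 31282}{-34933 + \left(32 + 1\right)^{2}} = - \frac{59456}{-34933 + 33^{2}} = - \frac{59456}{-34933 + 1089} = - \frac{59456}{-33844} = \left(-59456\right) \left(- \frac{1}{33844}\right) = \frac{14864}{8461}$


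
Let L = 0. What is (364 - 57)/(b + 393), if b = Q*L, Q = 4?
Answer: 307/393 ≈ 0.78117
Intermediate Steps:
b = 0 (b = 4*0 = 0)
(364 - 57)/(b + 393) = (364 - 57)/(0 + 393) = 307/393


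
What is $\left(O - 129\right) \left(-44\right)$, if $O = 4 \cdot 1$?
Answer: $5500$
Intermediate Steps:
$O = 4$
$\left(O - 129\right) \left(-44\right) = \left(4 - 129\right) \left(-44\right) = \left(-125\right) \left(-44\right) = 5500$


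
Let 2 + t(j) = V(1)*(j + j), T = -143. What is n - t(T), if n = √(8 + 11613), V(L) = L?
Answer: 288 + √11621 ≈ 395.80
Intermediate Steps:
t(j) = -2 + 2*j (t(j) = -2 + 1*(j + j) = -2 + 1*(2*j) = -2 + 2*j)
n = √11621 ≈ 107.80
n - t(T) = √11621 - (-2 + 2*(-143)) = √11621 - (-2 - 286) = √11621 - 1*(-288) = √11621 + 288 = 288 + √11621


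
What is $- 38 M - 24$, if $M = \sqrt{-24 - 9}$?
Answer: $-24 - 38 i \sqrt{33} \approx -24.0 - 218.29 i$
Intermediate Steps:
$M = i \sqrt{33}$ ($M = \sqrt{-33} = i \sqrt{33} \approx 5.7446 i$)
$- 38 M - 24 = - 38 i \sqrt{33} - 24 = -24 - 38 i \sqrt{33}$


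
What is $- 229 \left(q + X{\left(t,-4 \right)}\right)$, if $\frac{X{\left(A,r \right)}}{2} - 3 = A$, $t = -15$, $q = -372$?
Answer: $90684$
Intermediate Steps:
$X{\left(A,r \right)} = 6 + 2 A$
$- 229 \left(q + X{\left(t,-4 \right)}\right) = - 229 \left(-372 + \left(6 + 2 \left(-15\right)\right)\right) = - 229 \left(-372 + \left(6 - 30\right)\right) = - 229 \left(-372 - 24\right) = \left(-229\right) \left(-396\right) = 90684$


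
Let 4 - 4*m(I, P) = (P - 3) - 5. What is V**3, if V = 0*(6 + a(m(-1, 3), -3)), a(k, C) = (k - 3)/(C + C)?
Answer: 0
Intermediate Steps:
m(I, P) = 3 - P/4 (m(I, P) = 1 - ((P - 3) - 5)/4 = 1 - ((-3 + P) - 5)/4 = 1 - (-8 + P)/4 = 1 + (2 - P/4) = 3 - P/4)
a(k, C) = (-3 + k)/(2*C) (a(k, C) = (-3 + k)/((2*C)) = (-3 + k)*(1/(2*C)) = (-3 + k)/(2*C))
V = 0 (V = 0*(6 + (1/2)*(-3 + (3 - 1/4*3))/(-3)) = 0*(6 + (1/2)*(-1/3)*(-3 + (3 - 3/4))) = 0*(6 + (1/2)*(-1/3)*(-3 + 9/4)) = 0*(6 + (1/2)*(-1/3)*(-3/4)) = 0*(6 + 1/8) = 0*(49/8) = 0)
V**3 = 0**3 = 0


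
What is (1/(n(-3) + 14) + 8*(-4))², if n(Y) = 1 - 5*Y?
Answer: 919681/900 ≈ 1021.9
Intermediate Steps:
(1/(n(-3) + 14) + 8*(-4))² = (1/((1 - 5*(-3)) + 14) + 8*(-4))² = (1/((1 + 15) + 14) - 32)² = (1/(16 + 14) - 32)² = (1/30 - 32)² = (-959/30)² = 919681/900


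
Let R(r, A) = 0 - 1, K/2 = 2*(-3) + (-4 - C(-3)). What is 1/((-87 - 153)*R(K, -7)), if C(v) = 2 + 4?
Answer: 1/240 ≈ 0.0041667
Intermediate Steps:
C(v) = 6
K = -32 (K = 2*(2*(-3) + (-4 - 1*6)) = 2*(-6 + (-4 - 6)) = 2*(-6 - 10) = 2*(-16) = -32)
R(r, A) = -1
1/((-87 - 153)*R(K, -7)) = 1/((-87 - 153)*(-1)) = 1/(-240*(-1)) = 1/240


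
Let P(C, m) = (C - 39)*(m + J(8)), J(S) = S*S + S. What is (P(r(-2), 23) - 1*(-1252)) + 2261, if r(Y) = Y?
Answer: -382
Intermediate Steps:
J(S) = S + S² (J(S) = S² + S = S + S²)
P(C, m) = (-39 + C)*(72 + m) (P(C, m) = (C - 39)*(m + 8*(1 + 8)) = (-39 + C)*(m + 8*9) = (-39 + C)*(m + 72) = (-39 + C)*(72 + m))
(P(r(-2), 23) - 1*(-1252)) + 2261 = ((-2808 - 39*23 + 72*(-2) - 2*23) - 1*(-1252)) + 2261 = ((-2808 - 897 - 144 - 46) + 1252) + 2261 = (-3895 + 1252) + 2261 = -2643 + 2261 = -382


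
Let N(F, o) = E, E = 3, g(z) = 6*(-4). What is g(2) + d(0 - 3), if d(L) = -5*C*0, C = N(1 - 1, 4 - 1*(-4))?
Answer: -24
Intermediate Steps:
g(z) = -24
N(F, o) = 3
C = 3
d(L) = 0 (d(L) = -5*3*0 = -15*0 = 0)
g(2) + d(0 - 3) = -24 + 0 = -24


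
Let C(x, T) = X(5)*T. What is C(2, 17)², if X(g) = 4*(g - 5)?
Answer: 0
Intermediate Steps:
X(g) = -20 + 4*g (X(g) = 4*(-5 + g) = -20 + 4*g)
C(x, T) = 0 (C(x, T) = (-20 + 4*5)*T = (-20 + 20)*T = 0*T = 0)
C(2, 17)² = 0² = 0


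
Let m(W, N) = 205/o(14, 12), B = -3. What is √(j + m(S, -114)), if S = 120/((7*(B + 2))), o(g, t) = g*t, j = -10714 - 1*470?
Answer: I*√78905694/84 ≈ 105.75*I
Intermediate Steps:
j = -11184 (j = -10714 - 470 = -11184)
S = -120/7 (S = 120/((7*(-3 + 2))) = 120/((7*(-1))) = 120/(-7) = 120*(-⅐) = -120/7 ≈ -17.143)
m(W, N) = 205/168 (m(W, N) = 205/((14*12)) = 205/168)
√(j + m(S, -114)) = √(-11184 + 205/168) = √(-1878707/168) = I*√78905694/84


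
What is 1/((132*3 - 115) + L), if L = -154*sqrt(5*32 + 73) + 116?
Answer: -397/5368219 - 154*sqrt(233)/5368219 ≈ -0.00051185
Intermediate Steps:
L = 116 - 154*sqrt(233) (L = -154*sqrt(160 + 73) + 116 = -154*sqrt(233) + 116 = 116 - 154*sqrt(233) ≈ -2234.7)
1/((132*3 - 115) + L) = 1/((132*3 - 115) + (116 - 154*sqrt(233))) = 1/((396 - 115) + (116 - 154*sqrt(233))) = 1/(281 + (116 - 154*sqrt(233))) = 1/(397 - 154*sqrt(233))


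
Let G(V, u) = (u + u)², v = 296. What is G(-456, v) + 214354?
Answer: 564818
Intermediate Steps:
G(V, u) = 4*u² (G(V, u) = (2*u)² = 4*u²)
G(-456, v) + 214354 = 4*296² + 214354 = 4*87616 + 214354 = 350464 + 214354 = 564818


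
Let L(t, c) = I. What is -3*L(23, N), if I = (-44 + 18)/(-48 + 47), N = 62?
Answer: -78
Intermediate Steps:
I = 26 (I = -26/(-1) = -26*(-1) = 26)
L(t, c) = 26
-3*L(23, N) = -3*26 = -78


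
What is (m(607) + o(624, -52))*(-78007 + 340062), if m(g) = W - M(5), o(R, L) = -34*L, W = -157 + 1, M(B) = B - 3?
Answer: 421908550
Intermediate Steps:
M(B) = -3 + B
W = -156
m(g) = -158 (m(g) = -156 - (-3 + 5) = -156 - 1*2 = -156 - 2 = -158)
(m(607) + o(624, -52))*(-78007 + 340062) = (-158 - 34*(-52))*(-78007 + 340062) = (-158 + 1768)*262055 = 1610*262055 = 421908550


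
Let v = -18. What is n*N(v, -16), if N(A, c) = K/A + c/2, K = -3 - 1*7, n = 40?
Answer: -2680/9 ≈ -297.78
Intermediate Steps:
K = -10 (K = -3 - 7 = -10)
N(A, c) = c/2 - 10/A (N(A, c) = -10/A + c/2 = c/2 - 10/A)
n*N(v, -16) = 40*((½)*(-16) - 10/(-18)) = 40*(-8 - 10*(-1/18)) = 40*(-8 + 5/9) = 40*(-67/9) = -2680/9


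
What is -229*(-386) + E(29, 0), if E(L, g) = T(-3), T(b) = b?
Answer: 88391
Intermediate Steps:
E(L, g) = -3
-229*(-386) + E(29, 0) = -229*(-386) - 3 = 88394 - 3 = 88391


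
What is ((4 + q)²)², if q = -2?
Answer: 16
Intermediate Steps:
((4 + q)²)² = ((4 - 2)²)² = (2²)² = 4² = 16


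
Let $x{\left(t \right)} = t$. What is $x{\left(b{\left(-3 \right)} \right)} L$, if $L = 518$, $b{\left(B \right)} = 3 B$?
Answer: $-4662$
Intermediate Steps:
$x{\left(b{\left(-3 \right)} \right)} L = 3 \left(-3\right) 518 = \left(-9\right) 518 = -4662$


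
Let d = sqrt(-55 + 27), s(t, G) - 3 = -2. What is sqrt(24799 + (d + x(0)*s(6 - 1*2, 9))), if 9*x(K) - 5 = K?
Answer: sqrt(223196 + 18*I*sqrt(7))/3 ≈ 157.48 + 0.016801*I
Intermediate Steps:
x(K) = 5/9 + K/9
s(t, G) = 1 (s(t, G) = 3 - 2 = 1)
d = 2*I*sqrt(7) (d = sqrt(-28) = 2*I*sqrt(7) ≈ 5.2915*I)
sqrt(24799 + (d + x(0)*s(6 - 1*2, 9))) = sqrt(24799 + (2*I*sqrt(7) + (5/9 + (1/9)*0)*1)) = sqrt(24799 + (2*I*sqrt(7) + (5/9 + 0)*1)) = sqrt(24799 + (2*I*sqrt(7) + (5/9)*1)) = sqrt(24799 + (2*I*sqrt(7) + 5/9)) = sqrt(24799 + (5/9 + 2*I*sqrt(7))) = sqrt(223196/9 + 2*I*sqrt(7))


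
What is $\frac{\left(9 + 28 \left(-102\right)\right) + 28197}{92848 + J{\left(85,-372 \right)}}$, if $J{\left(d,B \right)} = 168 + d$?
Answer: $\frac{25350}{93101} \approx 0.27228$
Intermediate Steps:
$\frac{\left(9 + 28 \left(-102\right)\right) + 28197}{92848 + J{\left(85,-372 \right)}} = \frac{\left(9 + 28 \left(-102\right)\right) + 28197}{92848 + \left(168 + 85\right)} = \frac{\left(9 - 2856\right) + 28197}{92848 + 253} = \frac{-2847 + 28197}{93101} = 25350 \cdot \frac{1}{93101} = \frac{25350}{93101}$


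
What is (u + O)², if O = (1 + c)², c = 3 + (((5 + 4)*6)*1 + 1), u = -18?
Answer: 11992369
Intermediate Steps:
c = 58 (c = 3 + ((9*6)*1 + 1) = 3 + (54*1 + 1) = 3 + (54 + 1) = 3 + 55 = 58)
O = 3481 (O = (1 + 58)² = 59² = 3481)
(u + O)² = (-18 + 3481)² = 3463² = 11992369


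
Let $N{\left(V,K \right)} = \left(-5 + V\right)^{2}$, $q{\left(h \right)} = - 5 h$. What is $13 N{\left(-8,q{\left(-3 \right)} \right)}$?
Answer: $2197$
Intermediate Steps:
$13 N{\left(-8,q{\left(-3 \right)} \right)} = 13 \left(-5 - 8\right)^{2} = 13 \left(-13\right)^{2} = 13 \cdot 169 = 2197$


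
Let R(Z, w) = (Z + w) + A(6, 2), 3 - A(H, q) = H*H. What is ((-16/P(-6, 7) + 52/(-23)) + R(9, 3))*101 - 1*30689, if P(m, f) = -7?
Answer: -5282006/161 ≈ -32808.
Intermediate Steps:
A(H, q) = 3 - H² (A(H, q) = 3 - H*H = 3 - H²)
R(Z, w) = -33 + Z + w (R(Z, w) = (Z + w) + (3 - 1*6²) = (Z + w) + (3 - 1*36) = (Z + w) + (3 - 36) = (Z + w) - 33 = -33 + Z + w)
((-16/P(-6, 7) + 52/(-23)) + R(9, 3))*101 - 1*30689 = ((-16/(-7) + 52/(-23)) + (-33 + 9 + 3))*101 - 1*30689 = ((-16*(-⅐) + 52*(-1/23)) - 21)*101 - 30689 = ((16/7 - 52/23) - 21)*101 - 30689 = (4/161 - 21)*101 - 30689 = -3377/161*101 - 30689 = -341077/161 - 30689 = -5282006/161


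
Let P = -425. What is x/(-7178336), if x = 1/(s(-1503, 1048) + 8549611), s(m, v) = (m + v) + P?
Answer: -1/61365663491616 ≈ -1.6296e-14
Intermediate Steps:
s(m, v) = -425 + m + v (s(m, v) = (m + v) - 425 = -425 + m + v)
x = 1/8548731 (x = 1/((-425 - 1503 + 1048) + 8549611) = 1/(-880 + 8549611) = 1/8548731 ≈ 1.1698e-7)
x/(-7178336) = (1/8548731)/(-7178336) = (1/8548731)*(-1/7178336) = -1/61365663491616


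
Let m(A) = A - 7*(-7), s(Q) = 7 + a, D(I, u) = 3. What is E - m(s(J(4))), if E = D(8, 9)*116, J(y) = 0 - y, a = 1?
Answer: 291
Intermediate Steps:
J(y) = -y
s(Q) = 8 (s(Q) = 7 + 1 = 8)
m(A) = 49 + A (m(A) = A + 49 = 49 + A)
E = 348 (E = 3*116 = 348)
E - m(s(J(4))) = 348 - (49 + 8) = 348 - 1*57 = 348 - 57 = 291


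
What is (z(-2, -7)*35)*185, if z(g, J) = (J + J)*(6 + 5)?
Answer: -997150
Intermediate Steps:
z(g, J) = 22*J (z(g, J) = (2*J)*11 = 22*J)
(z(-2, -7)*35)*185 = ((22*(-7))*35)*185 = -154*35*185 = -5390*185 = -997150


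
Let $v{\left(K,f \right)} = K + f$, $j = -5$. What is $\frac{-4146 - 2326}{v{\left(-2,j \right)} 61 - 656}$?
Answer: $\frac{6472}{1083} \approx 5.976$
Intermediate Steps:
$\frac{-4146 - 2326}{v{\left(-2,j \right)} 61 - 656} = \frac{-4146 - 2326}{\left(-2 - 5\right) 61 - 656} = - \frac{6472}{\left(-7\right) 61 - 656} = - \frac{6472}{-427 - 656} = - \frac{6472}{-1083} = \left(-6472\right) \left(- \frac{1}{1083}\right) = \frac{6472}{1083}$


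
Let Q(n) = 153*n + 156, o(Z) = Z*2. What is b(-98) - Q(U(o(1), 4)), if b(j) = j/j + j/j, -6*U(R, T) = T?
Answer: -52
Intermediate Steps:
o(Z) = 2*Z
U(R, T) = -T/6
b(j) = 2 (b(j) = 1 + 1 = 2)
Q(n) = 156 + 153*n
b(-98) - Q(U(o(1), 4)) = 2 - (156 + 153*(-1/6*4)) = 2 - (156 + 153*(-2/3)) = 2 - (156 - 102) = 2 - 1*54 = 2 - 54 = -52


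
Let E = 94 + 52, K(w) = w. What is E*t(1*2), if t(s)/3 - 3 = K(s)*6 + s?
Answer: 7446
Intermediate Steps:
t(s) = 9 + 21*s (t(s) = 9 + 3*(s*6 + s) = 9 + 3*(6*s + s) = 9 + 3*(7*s) = 9 + 21*s)
E = 146
E*t(1*2) = 146*(9 + 21*(1*2)) = 146*(9 + 21*2) = 146*(9 + 42) = 146*51 = 7446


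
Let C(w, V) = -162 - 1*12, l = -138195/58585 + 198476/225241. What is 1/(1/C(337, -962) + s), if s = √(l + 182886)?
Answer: 459211890678/14612998020114641263 + 30276*√1273810151681663484741695/14612998020114641263 ≈ 0.0023384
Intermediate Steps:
l = -3899892707/2639148797 (l = -138195*1/58585 + 198476*(1/225241) = -27639/11717 + 198476/225241 = -3899892707/2639148797 ≈ -1.4777)
C(w, V) = -174 (C(w, V) = -162 - 12 = -174)
s = √1273810151681663484741695/2639148797 (s = √(-3899892707/2639148797 + 182886) = √(482659466995435/2639148797) = √1273810151681663484741695/2639148797 ≈ 427.65)
1/(1/C(337, -962) + s) = 1/(1/(-174) + √1273810151681663484741695/2639148797) = 1/(-1/174 + √1273810151681663484741695/2639148797)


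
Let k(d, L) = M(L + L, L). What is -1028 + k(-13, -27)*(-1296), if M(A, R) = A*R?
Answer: -1890596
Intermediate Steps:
k(d, L) = 2*L² (k(d, L) = (L + L)*L = (2*L)*L = 2*L²)
-1028 + k(-13, -27)*(-1296) = -1028 + (2*(-27)²)*(-1296) = -1028 + (2*729)*(-1296) = -1028 + 1458*(-1296) = -1028 - 1889568 = -1890596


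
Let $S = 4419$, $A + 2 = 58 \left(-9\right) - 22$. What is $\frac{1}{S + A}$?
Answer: $\frac{1}{3873} \approx 0.0002582$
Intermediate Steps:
$A = -546$ ($A = -2 + \left(58 \left(-9\right) - 22\right) = -2 - 544 = -546$)
$\frac{1}{S + A} = \frac{1}{4419 - 546} = \frac{1}{3873}$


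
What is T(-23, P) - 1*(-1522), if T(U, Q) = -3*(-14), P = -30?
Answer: 1564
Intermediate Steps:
T(U, Q) = 42
T(-23, P) - 1*(-1522) = 42 - 1*(-1522) = 42 + 1522 = 1564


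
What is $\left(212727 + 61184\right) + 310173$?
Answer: $584084$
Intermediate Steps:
$\left(212727 + 61184\right) + 310173 = 273911 + 310173 = 584084$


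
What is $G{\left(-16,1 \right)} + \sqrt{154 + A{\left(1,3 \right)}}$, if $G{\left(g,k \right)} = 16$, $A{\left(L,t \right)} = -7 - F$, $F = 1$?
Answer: $16 + \sqrt{146} \approx 28.083$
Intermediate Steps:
$A{\left(L,t \right)} = -8$ ($A{\left(L,t \right)} = -7 - 1 = -8$)
$G{\left(-16,1 \right)} + \sqrt{154 + A{\left(1,3 \right)}} = 16 + \sqrt{154 - 8} = 16 + \sqrt{146}$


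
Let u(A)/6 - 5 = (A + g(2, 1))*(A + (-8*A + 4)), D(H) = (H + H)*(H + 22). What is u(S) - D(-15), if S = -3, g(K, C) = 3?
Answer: 240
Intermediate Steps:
D(H) = 2*H*(22 + H) (D(H) = (2*H)*(22 + H) = 2*H*(22 + H))
u(A) = 30 + 6*(3 + A)*(4 - 7*A) (u(A) = 30 + 6*((A + 3)*(A + (-8*A + 4))) = 30 + 6*((3 + A)*(A + (4 - 8*A))) = 30 + 6*((3 + A)*(4 - 7*A)) = 30 + 6*(3 + A)*(4 - 7*A))
u(S) - D(-15) = (102 - 102*(-3) - 42*(-3)²) - 2*(-15)*(22 - 15) = (102 + 306 - 42*9) - 2*(-15)*7 = (102 + 306 - 378) - 1*(-210) = 30 + 210 = 240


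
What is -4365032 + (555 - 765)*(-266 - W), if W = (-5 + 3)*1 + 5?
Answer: -4308542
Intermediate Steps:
W = 3 (W = -2*1 + 5 = -2 + 5 = 3)
-4365032 + (555 - 765)*(-266 - W) = -4365032 + (555 - 765)*(-266 - 1*3) = -4365032 - 210*(-266 - 3) = -4365032 - 210*(-269) = -4365032 + 56490 = -4308542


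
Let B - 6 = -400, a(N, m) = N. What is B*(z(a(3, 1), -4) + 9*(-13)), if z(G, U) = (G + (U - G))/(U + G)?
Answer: 44522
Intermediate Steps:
B = -394 (B = 6 - 400 = -394)
z(G, U) = U/(G + U)
B*(z(a(3, 1), -4) + 9*(-13)) = -394*(-4/(3 - 4) + 9*(-13)) = -394*(-4/(-1) - 117) = -394*(-4*(-1) - 117) = -394*(4 - 117) = -394*(-113) = 44522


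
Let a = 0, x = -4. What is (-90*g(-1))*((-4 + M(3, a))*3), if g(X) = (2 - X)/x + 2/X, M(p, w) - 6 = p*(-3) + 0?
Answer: -10395/2 ≈ -5197.5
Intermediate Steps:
M(p, w) = 6 - 3*p (M(p, w) = 6 + (p*(-3) + 0) = 6 + (-3*p + 0) = 6 - 3*p)
g(X) = -½ + 2/X + X/4 (g(X) = (2 - X)/(-4) + 2/X = (2 - X)*(-¼) + 2/X = (-½ + X/4) + 2/X = -½ + 2/X + X/4)
(-90*g(-1))*((-4 + M(3, a))*3) = (-45*(8 - (-2 - 1))/(2*(-1)))*((-4 + (6 - 3*3))*3) = (-45*(-1)*(8 - 1*(-3))/2)*((-4 + (6 - 9))*3) = (-45*(-1)*(8 + 3)/2)*((-4 - 3)*3) = (-45*(-1)*11/2)*(-7*3) = -90*(-11/4)*(-21) = (495/2)*(-21) = -10395/2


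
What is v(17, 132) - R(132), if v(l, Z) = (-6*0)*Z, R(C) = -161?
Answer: 161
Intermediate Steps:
v(l, Z) = 0 (v(l, Z) = 0*Z = 0)
v(17, 132) - R(132) = 0 - 1*(-161) = 0 + 161 = 161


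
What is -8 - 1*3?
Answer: -11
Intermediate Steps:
-8 - 1*3 = -8 - 3 = -11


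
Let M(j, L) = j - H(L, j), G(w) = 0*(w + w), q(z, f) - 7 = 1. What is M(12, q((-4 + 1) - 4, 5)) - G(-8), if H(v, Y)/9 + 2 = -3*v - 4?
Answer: 282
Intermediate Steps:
H(v, Y) = -54 - 27*v (H(v, Y) = -18 + 9*(-3*v - 4) = -18 + 9*(-4 - 3*v) = -18 + (-36 - 27*v) = -54 - 27*v)
q(z, f) = 8 (q(z, f) = 7 + 1 = 8)
G(w) = 0 (G(w) = 0*(2*w) = 0)
M(j, L) = 54 + j + 27*L (M(j, L) = j - (-54 - 27*L) = j + (54 + 27*L) = 54 + j + 27*L)
M(12, q((-4 + 1) - 4, 5)) - G(-8) = (54 + 12 + 27*8) - 1*0 = (54 + 12 + 216) + 0 = 282 + 0 = 282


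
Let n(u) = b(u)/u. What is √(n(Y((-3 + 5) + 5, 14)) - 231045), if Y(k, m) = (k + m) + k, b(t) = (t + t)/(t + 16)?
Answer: I*√111825758/22 ≈ 480.67*I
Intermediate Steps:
b(t) = 2*t/(16 + t) (b(t) = (2*t)/(16 + t) = 2*t/(16 + t))
Y(k, m) = m + 2*k
n(u) = 2/(16 + u) (n(u) = (2*u/(16 + u))/u = 2/(16 + u))
√(n(Y((-3 + 5) + 5, 14)) - 231045) = √(2/(16 + (14 + 2*((-3 + 5) + 5))) - 231045) = √(2/(16 + (14 + 2*(2 + 5))) - 231045) = √(2/(16 + (14 + 2*7)) - 231045) = √(2/(16 + (14 + 14)) - 231045) = √(2/(16 + 28) - 231045) = √(2/44 - 231045) = √(2*(1/44) - 231045) = √(1/22 - 231045) = √(-5082989/22) = I*√111825758/22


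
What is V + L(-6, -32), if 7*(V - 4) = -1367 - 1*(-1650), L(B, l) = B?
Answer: 269/7 ≈ 38.429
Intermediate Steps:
V = 311/7 (V = 4 + (-1367 - 1*(-1650))/7 = 4 + (-1367 + 1650)/7 = 4 + (1/7)*283 = 4 + 283/7 = 311/7 ≈ 44.429)
V + L(-6, -32) = 311/7 - 6 = 269/7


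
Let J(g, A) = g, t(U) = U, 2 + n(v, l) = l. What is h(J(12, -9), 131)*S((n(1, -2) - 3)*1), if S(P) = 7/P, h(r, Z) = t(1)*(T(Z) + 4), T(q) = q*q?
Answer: -17165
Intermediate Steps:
n(v, l) = -2 + l
T(q) = q**2
h(r, Z) = 4 + Z**2 (h(r, Z) = 1*(Z**2 + 4) = 1*(4 + Z**2) = 4 + Z**2)
h(J(12, -9), 131)*S((n(1, -2) - 3)*1) = (4 + 131**2)*(7/((((-2 - 2) - 3)*1))) = (4 + 17161)*(7/(((-4 - 3)*1))) = 17165*(7/((-7*1))) = 17165*(7/(-7)) = 17165*(7*(-1/7)) = 17165*(-1) = -17165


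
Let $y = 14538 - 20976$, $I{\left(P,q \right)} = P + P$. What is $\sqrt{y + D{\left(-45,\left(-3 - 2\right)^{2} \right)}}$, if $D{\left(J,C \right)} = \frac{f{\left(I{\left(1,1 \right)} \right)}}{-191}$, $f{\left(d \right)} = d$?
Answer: $\frac{2 i \sqrt{58716265}}{191} \approx 80.237 i$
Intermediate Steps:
$I{\left(P,q \right)} = 2 P$
$y = -6438$ ($y = 14538 - 20976 = -6438$)
$D{\left(J,C \right)} = - \frac{2}{191}$ ($D{\left(J,C \right)} = \frac{2 \cdot 1}{-191} = 2 \left(- \frac{1}{191}\right) = - \frac{2}{191}$)
$\sqrt{y + D{\left(-45,\left(-3 - 2\right)^{2} \right)}} = \sqrt{-6438 - \frac{2}{191}} = \sqrt{- \frac{1229660}{191}} = \frac{2 i \sqrt{58716265}}{191}$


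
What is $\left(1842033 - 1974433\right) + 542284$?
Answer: $409884$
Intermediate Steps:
$\left(1842033 - 1974433\right) + 542284 = -132400 + 542284 = 409884$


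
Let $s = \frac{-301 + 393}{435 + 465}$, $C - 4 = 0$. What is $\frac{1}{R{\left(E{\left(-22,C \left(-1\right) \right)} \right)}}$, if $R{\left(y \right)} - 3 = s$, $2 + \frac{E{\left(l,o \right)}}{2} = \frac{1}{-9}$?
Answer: $\frac{225}{698} \approx 0.32235$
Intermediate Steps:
$C = 4$ ($C = 4 + 0 = 4$)
$E{\left(l,o \right)} = - \frac{38}{9}$ ($E{\left(l,o \right)} = -4 + \frac{2}{-9} = -4 + 2 \left(- \frac{1}{9}\right) = -4 - \frac{2}{9} = - \frac{38}{9}$)
$s = \frac{23}{225}$ ($s = \frac{92}{900} = 92 \cdot \frac{1}{900} = \frac{23}{225} \approx 0.10222$)
$R{\left(y \right)} = \frac{698}{225}$ ($R{\left(y \right)} = 3 + \frac{23}{225} = \frac{698}{225}$)
$\frac{1}{R{\left(E{\left(-22,C \left(-1\right) \right)} \right)}} = \frac{1}{\frac{698}{225}} = \frac{225}{698}$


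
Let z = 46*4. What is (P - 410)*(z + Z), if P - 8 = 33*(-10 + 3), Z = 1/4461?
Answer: -173194075/1487 ≈ -1.1647e+5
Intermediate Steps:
Z = 1/4461 ≈ 0.00022416
P = -223 (P = 8 + 33*(-10 + 3) = 8 + 33*(-7) = 8 - 231 = -223)
z = 184
(P - 410)*(z + Z) = (-223 - 410)*(184 + 1/4461) = -633*820825/4461 = -173194075/1487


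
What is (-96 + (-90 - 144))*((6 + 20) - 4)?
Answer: -7260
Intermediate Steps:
(-96 + (-90 - 144))*((6 + 20) - 4) = (-96 - 234)*(26 - 4) = -330*22 = -7260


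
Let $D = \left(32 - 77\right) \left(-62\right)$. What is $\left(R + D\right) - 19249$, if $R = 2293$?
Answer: $-14166$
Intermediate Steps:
$D = 2790$ ($D = \left(-45\right) \left(-62\right) = 2790$)
$\left(R + D\right) - 19249 = \left(2293 + 2790\right) - 19249 = 5083 - 19249 = -14166$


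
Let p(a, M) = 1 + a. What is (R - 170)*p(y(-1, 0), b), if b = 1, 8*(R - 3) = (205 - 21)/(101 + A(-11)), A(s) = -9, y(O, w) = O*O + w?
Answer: -667/2 ≈ -333.50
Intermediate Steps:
y(O, w) = w + O² (y(O, w) = O² + w = w + O²)
R = 13/4 (R = 3 + ((205 - 21)/(101 - 9))/8 = 3 + (184/92)/8 = 3 + (184*(1/92))/8 = 3 + (⅛)*2 = 3 + ¼ = 13/4 ≈ 3.2500)
(R - 170)*p(y(-1, 0), b) = (13/4 - 170)*(1 + (0 + (-1)²)) = -667*(1 + (0 + 1))/4 = -667*(1 + 1)/4 = -667/4*2 = -667/2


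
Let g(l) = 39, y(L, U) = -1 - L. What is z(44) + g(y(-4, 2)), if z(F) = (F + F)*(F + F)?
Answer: 7783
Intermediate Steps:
z(F) = 4*F**2 (z(F) = (2*F)*(2*F) = 4*F**2)
z(44) + g(y(-4, 2)) = 4*44**2 + 39 = 4*1936 + 39 = 7744 + 39 = 7783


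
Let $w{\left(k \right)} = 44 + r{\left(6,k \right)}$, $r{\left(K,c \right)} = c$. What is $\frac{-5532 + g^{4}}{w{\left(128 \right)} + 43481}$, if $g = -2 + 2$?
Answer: $- \frac{1844}{14551} \approx -0.12673$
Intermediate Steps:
$g = 0$
$w{\left(k \right)} = 44 + k$
$\frac{-5532 + g^{4}}{w{\left(128 \right)} + 43481} = \frac{-5532 + 0^{4}}{\left(44 + 128\right) + 43481} = \frac{-5532 + 0}{172 + 43481} = - \frac{5532}{43653} = \left(-5532\right) \frac{1}{43653} = - \frac{1844}{14551}$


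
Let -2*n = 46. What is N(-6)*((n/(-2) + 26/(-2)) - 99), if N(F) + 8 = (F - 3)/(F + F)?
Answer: 5829/8 ≈ 728.63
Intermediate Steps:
n = -23 (n = -½*46 = -23)
N(F) = -8 + (-3 + F)/(2*F) (N(F) = -8 + (F - 3)/(F + F) = -8 + (-3 + F)/((2*F)) = -8 + (-3 + F)*(1/(2*F)) = -8 + (-3 + F)/(2*F))
N(-6)*((n/(-2) + 26/(-2)) - 99) = ((3/2)*(-1 - 5*(-6))/(-6))*((-23/(-2) + 26/(-2)) - 99) = ((3/2)*(-⅙)*(-1 + 30))*((-23*(-½) + 26*(-½)) - 99) = ((3/2)*(-⅙)*29)*((23/2 - 13) - 99) = -29*(-3/2 - 99)/4 = -29/4*(-201/2) = 5829/8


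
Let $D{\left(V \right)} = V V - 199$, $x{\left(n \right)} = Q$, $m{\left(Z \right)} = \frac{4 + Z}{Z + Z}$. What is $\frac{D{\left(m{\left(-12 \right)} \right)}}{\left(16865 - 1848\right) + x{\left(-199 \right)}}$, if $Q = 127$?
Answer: $- \frac{895}{68148} \approx -0.013133$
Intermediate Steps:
$m{\left(Z \right)} = \frac{4 + Z}{2 Z}$
$x{\left(n \right)} = 127$
$D{\left(V \right)} = -199 + V^{2}$ ($D{\left(V \right)} = V^{2} - 199 = -199 + V^{2}$)
$\frac{D{\left(m{\left(-12 \right)} \right)}}{\left(16865 - 1848\right) + x{\left(-199 \right)}} = \frac{-199 + \left(\frac{4 - 12}{2 \left(-12\right)}\right)^{2}}{\left(16865 - 1848\right) + 127} = \frac{-199 + \left(\frac{1}{2} \left(- \frac{1}{12}\right) \left(-8\right)\right)^{2}}{15017 + 127} = \frac{-199 + \left(\frac{1}{3}\right)^{2}}{15144} = \left(-199 + \frac{1}{9}\right) \frac{1}{15144} = \left(- \frac{1790}{9}\right) \frac{1}{15144} = - \frac{895}{68148}$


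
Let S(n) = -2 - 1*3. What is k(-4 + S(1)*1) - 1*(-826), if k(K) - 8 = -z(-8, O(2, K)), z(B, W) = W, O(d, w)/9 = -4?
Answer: 870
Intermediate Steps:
O(d, w) = -36 (O(d, w) = 9*(-4) = -36)
S(n) = -5 (S(n) = -2 - 3 = -5)
k(K) = 44 (k(K) = 8 - 1*(-36) = 8 + 36 = 44)
k(-4 + S(1)*1) - 1*(-826) = 44 - 1*(-826) = 44 + 826 = 870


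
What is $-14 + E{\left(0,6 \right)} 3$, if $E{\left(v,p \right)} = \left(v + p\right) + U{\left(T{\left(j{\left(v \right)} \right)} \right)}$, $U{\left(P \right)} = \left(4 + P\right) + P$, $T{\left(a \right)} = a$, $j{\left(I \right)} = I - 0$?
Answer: $16$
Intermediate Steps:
$j{\left(I \right)} = I$ ($j{\left(I \right)} = I + 0 = I$)
$U{\left(P \right)} = 4 + 2 P$
$E{\left(v,p \right)} = 4 + p + 3 v$ ($E{\left(v,p \right)} = \left(v + p\right) + \left(4 + 2 v\right) = \left(p + v\right) + \left(4 + 2 v\right) = 4 + p + 3 v$)
$-14 + E{\left(0,6 \right)} 3 = -14 + \left(4 + 6 + 3 \cdot 0\right) 3 = -14 + \left(4 + 6 + 0\right) 3 = -14 + 10 \cdot 3 = -14 + 30 = 16$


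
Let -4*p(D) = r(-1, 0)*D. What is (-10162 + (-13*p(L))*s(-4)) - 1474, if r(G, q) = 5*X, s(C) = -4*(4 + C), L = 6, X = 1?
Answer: -11636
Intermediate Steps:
s(C) = -16 - 4*C
r(G, q) = 5 (r(G, q) = 5*1 = 5)
p(D) = -5*D/4
(-10162 + (-13*p(L))*s(-4)) - 1474 = (-10162 + (-(-65)*6/4)*(-16 - 4*(-4))) - 1474 = (-10162 + (-13*(-15/2))*(-16 + 16)) - 1474 = (-10162 + (195/2)*0) - 1474 = (-10162 + 0) - 1474 = -10162 - 1474 = -11636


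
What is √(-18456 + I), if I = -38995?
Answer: I*√57451 ≈ 239.69*I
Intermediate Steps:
√(-18456 + I) = √(-18456 - 38995) = √(-57451) = I*√57451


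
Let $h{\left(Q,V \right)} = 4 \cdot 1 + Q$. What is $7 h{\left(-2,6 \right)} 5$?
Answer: $70$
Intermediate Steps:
$h{\left(Q,V \right)} = 4 + Q$
$7 h{\left(-2,6 \right)} 5 = 7 \left(4 - 2\right) 5 = 7 \cdot 2 \cdot 5 = 14 \cdot 5 = 70$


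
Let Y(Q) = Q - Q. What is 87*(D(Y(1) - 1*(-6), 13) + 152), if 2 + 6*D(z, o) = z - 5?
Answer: 26419/2 ≈ 13210.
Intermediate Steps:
Y(Q) = 0
D(z, o) = -7/6 + z/6 (D(z, o) = -⅓ + (z - 5)/6 = -⅓ + (-5 + z)/6 = -⅓ + (-⅚ + z/6) = -7/6 + z/6)
87*(D(Y(1) - 1*(-6), 13) + 152) = 87*((-7/6 + (0 - 1*(-6))/6) + 152) = 87*((-7/6 + (0 + 6)/6) + 152) = 87*((-7/6 + (⅙)*6) + 152) = 87*((-7/6 + 1) + 152) = 87*(-⅙ + 152) = 87*(911/6) = 26419/2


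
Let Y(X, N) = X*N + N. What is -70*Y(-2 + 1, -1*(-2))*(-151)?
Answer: 0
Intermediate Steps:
Y(X, N) = N + N*X (Y(X, N) = N*X + N = N + N*X)
-70*Y(-2 + 1, -1*(-2))*(-151) = -70*(-1*(-2))*(1 + (-2 + 1))*(-151) = -140*(1 - 1)*(-151) = -140*0*(-151) = -70*0*(-151) = 0*(-151) = 0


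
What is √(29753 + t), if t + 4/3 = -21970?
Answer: √70035/3 ≈ 88.214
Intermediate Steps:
t = -65914/3 (t = -4/3 - 21970 = -65914/3 ≈ -21971.)
√(29753 + t) = √(29753 - 65914/3) = √(23345/3) = √70035/3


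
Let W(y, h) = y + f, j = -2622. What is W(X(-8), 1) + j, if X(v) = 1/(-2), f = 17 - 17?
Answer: -5245/2 ≈ -2622.5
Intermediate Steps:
f = 0
X(v) = -½
W(y, h) = y (W(y, h) = y + 0 = y)
W(X(-8), 1) + j = -½ - 2622 = -5245/2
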